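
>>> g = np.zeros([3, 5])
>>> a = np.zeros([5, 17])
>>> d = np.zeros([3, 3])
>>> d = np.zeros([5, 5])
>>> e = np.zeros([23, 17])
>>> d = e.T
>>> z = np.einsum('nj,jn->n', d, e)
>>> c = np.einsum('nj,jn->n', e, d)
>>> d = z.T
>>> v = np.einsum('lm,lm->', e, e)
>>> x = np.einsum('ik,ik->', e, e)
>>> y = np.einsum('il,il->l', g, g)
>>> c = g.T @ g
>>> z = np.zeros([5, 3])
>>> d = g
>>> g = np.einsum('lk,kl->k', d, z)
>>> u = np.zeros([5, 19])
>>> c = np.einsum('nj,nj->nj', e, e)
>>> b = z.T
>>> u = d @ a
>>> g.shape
(5,)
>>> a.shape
(5, 17)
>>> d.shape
(3, 5)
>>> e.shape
(23, 17)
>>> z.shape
(5, 3)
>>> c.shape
(23, 17)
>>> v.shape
()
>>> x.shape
()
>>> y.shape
(5,)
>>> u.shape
(3, 17)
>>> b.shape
(3, 5)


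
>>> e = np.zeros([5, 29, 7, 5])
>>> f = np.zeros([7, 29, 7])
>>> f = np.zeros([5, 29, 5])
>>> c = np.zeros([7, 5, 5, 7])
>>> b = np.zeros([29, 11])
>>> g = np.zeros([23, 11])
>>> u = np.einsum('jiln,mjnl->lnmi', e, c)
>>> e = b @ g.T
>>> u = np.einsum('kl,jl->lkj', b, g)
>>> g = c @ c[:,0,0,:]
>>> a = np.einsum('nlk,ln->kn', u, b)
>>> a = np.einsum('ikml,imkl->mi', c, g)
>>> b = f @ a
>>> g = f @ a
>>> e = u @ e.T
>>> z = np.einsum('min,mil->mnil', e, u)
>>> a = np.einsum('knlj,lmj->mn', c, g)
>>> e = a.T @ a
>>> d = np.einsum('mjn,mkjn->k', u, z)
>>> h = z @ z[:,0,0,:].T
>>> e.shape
(5, 5)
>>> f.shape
(5, 29, 5)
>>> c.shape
(7, 5, 5, 7)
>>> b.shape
(5, 29, 7)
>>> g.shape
(5, 29, 7)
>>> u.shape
(11, 29, 23)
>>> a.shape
(29, 5)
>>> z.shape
(11, 29, 29, 23)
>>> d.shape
(29,)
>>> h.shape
(11, 29, 29, 11)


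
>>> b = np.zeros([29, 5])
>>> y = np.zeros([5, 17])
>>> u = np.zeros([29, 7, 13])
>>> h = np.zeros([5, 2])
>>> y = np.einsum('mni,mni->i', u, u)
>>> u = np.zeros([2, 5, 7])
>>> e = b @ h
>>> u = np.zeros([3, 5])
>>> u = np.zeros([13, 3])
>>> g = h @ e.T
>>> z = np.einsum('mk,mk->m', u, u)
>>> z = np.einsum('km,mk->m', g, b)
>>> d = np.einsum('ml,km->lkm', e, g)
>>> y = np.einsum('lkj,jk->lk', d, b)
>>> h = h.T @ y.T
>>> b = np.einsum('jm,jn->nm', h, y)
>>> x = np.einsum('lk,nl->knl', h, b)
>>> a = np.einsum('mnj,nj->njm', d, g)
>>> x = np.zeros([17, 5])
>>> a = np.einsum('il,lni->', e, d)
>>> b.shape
(5, 2)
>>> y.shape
(2, 5)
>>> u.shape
(13, 3)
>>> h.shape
(2, 2)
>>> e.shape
(29, 2)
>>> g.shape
(5, 29)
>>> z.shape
(29,)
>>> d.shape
(2, 5, 29)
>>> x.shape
(17, 5)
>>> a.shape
()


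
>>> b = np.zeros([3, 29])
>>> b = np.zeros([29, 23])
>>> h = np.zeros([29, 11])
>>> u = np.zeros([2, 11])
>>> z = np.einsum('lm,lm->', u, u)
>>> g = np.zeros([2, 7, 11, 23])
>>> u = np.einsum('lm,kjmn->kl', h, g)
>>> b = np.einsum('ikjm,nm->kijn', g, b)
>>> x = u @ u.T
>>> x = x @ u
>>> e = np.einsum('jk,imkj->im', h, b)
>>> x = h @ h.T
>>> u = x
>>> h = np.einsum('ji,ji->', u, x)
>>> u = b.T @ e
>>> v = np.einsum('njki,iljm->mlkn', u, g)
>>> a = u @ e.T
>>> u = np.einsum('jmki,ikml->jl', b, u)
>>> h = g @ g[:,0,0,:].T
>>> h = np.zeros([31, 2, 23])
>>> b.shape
(7, 2, 11, 29)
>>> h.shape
(31, 2, 23)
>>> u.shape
(7, 2)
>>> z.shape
()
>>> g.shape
(2, 7, 11, 23)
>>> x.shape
(29, 29)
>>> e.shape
(7, 2)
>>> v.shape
(23, 7, 2, 29)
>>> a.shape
(29, 11, 2, 7)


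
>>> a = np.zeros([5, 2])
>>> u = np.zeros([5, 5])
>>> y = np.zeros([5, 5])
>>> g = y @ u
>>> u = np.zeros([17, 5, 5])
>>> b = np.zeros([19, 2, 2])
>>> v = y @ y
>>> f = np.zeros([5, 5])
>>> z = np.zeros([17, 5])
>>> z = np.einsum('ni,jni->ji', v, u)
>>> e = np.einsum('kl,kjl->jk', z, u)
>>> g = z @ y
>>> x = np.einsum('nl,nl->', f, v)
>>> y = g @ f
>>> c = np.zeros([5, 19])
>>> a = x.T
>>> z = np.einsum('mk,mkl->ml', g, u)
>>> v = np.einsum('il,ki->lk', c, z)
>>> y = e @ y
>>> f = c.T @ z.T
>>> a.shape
()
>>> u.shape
(17, 5, 5)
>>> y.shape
(5, 5)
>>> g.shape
(17, 5)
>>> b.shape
(19, 2, 2)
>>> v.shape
(19, 17)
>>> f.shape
(19, 17)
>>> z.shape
(17, 5)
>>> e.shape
(5, 17)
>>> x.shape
()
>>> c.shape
(5, 19)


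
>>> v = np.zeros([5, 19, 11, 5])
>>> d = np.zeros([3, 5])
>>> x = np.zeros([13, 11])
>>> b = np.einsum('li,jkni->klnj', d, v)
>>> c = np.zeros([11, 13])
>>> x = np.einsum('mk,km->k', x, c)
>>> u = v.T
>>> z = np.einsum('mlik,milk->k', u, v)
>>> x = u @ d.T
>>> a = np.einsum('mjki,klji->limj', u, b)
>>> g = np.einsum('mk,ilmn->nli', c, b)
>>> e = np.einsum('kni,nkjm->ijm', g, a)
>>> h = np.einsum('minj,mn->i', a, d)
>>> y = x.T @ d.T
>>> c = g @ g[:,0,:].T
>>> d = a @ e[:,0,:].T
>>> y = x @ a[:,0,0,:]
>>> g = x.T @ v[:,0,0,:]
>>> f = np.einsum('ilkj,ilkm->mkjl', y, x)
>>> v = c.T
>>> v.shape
(5, 3, 5)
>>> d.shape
(3, 5, 5, 19)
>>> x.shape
(5, 11, 19, 3)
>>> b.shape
(19, 3, 11, 5)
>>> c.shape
(5, 3, 5)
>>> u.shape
(5, 11, 19, 5)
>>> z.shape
(5,)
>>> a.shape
(3, 5, 5, 11)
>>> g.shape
(3, 19, 11, 5)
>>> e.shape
(19, 5, 11)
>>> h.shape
(5,)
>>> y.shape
(5, 11, 19, 11)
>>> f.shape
(3, 19, 11, 11)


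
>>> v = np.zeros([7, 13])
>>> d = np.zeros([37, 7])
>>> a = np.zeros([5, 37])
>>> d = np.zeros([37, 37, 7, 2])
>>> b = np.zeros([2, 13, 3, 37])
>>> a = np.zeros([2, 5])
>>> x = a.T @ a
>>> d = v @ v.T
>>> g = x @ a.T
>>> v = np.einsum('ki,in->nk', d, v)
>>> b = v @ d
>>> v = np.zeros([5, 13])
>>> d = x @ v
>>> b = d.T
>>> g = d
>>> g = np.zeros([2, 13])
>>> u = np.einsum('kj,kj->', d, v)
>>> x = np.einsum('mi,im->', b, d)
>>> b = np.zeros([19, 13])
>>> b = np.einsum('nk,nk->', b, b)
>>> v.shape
(5, 13)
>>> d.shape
(5, 13)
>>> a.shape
(2, 5)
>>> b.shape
()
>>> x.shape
()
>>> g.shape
(2, 13)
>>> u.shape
()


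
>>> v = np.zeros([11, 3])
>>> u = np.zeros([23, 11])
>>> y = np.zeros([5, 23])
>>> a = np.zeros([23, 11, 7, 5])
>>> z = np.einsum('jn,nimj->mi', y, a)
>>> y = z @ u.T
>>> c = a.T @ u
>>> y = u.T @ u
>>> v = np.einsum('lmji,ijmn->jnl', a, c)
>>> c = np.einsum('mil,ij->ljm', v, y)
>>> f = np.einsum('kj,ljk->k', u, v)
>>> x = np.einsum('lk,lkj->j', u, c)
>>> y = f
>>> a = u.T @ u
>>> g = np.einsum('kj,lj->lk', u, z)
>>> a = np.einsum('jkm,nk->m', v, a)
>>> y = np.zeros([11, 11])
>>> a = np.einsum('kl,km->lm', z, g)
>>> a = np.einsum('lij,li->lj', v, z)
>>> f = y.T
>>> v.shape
(7, 11, 23)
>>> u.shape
(23, 11)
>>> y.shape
(11, 11)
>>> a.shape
(7, 23)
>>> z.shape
(7, 11)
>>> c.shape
(23, 11, 7)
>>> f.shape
(11, 11)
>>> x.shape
(7,)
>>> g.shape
(7, 23)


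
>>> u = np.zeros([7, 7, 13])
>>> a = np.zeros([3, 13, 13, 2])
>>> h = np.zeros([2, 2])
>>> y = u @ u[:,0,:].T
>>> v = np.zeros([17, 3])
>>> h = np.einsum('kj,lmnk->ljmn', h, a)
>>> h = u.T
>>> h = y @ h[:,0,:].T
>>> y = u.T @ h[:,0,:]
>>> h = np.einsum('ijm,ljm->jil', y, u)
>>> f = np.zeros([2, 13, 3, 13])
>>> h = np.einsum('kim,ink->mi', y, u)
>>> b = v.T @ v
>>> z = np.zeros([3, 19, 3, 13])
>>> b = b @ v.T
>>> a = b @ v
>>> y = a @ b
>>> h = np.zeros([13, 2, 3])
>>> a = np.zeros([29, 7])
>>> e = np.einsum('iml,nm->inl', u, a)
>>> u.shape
(7, 7, 13)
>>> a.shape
(29, 7)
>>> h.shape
(13, 2, 3)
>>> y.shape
(3, 17)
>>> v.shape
(17, 3)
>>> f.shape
(2, 13, 3, 13)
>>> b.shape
(3, 17)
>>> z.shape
(3, 19, 3, 13)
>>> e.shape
(7, 29, 13)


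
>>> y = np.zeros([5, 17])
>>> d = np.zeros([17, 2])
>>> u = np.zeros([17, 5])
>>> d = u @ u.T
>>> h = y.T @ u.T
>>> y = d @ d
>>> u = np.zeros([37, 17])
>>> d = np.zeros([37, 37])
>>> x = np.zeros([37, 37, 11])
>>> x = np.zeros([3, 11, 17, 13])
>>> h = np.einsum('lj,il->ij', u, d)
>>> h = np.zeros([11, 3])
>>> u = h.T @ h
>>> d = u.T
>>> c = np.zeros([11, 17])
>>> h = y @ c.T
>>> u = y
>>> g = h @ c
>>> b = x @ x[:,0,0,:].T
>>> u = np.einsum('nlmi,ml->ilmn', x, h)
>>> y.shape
(17, 17)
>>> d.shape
(3, 3)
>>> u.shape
(13, 11, 17, 3)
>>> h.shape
(17, 11)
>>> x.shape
(3, 11, 17, 13)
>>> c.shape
(11, 17)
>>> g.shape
(17, 17)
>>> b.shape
(3, 11, 17, 3)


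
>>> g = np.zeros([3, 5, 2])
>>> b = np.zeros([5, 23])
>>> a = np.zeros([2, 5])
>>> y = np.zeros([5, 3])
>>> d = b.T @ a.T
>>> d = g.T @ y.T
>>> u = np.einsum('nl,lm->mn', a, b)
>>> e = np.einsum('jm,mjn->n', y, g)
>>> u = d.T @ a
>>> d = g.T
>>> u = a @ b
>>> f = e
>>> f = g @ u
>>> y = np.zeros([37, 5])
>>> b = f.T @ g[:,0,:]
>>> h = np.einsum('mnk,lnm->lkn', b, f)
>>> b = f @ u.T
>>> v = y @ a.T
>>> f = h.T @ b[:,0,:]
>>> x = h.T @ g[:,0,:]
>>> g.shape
(3, 5, 2)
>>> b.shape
(3, 5, 2)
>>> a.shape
(2, 5)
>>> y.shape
(37, 5)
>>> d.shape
(2, 5, 3)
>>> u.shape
(2, 23)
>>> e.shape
(2,)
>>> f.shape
(5, 2, 2)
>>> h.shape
(3, 2, 5)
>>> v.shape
(37, 2)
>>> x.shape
(5, 2, 2)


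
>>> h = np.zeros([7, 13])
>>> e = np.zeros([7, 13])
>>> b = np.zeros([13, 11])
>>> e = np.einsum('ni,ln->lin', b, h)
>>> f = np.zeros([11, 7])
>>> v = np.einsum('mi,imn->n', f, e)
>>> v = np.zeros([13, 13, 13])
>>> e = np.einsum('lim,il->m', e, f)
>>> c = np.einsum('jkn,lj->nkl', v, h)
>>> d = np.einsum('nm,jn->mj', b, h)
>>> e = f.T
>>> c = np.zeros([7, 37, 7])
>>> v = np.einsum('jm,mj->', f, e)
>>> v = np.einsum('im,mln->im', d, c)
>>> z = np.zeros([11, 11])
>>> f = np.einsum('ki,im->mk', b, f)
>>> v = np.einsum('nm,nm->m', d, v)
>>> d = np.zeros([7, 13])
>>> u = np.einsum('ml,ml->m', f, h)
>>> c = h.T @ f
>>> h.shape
(7, 13)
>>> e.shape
(7, 11)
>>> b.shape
(13, 11)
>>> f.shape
(7, 13)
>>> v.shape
(7,)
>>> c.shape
(13, 13)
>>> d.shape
(7, 13)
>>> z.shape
(11, 11)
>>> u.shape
(7,)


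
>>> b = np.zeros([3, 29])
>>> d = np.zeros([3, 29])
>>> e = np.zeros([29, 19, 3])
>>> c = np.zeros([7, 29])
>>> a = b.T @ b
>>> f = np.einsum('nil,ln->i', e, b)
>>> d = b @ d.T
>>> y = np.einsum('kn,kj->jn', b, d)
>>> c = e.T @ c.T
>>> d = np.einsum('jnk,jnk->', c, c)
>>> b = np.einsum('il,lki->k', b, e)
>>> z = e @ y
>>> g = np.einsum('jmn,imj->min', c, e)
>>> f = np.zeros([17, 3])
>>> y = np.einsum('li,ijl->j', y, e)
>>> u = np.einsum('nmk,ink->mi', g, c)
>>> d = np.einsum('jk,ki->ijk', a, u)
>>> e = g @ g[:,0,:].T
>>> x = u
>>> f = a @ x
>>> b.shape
(19,)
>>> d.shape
(3, 29, 29)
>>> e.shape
(19, 29, 19)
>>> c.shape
(3, 19, 7)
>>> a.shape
(29, 29)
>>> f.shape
(29, 3)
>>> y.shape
(19,)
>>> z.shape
(29, 19, 29)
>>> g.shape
(19, 29, 7)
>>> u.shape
(29, 3)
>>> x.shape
(29, 3)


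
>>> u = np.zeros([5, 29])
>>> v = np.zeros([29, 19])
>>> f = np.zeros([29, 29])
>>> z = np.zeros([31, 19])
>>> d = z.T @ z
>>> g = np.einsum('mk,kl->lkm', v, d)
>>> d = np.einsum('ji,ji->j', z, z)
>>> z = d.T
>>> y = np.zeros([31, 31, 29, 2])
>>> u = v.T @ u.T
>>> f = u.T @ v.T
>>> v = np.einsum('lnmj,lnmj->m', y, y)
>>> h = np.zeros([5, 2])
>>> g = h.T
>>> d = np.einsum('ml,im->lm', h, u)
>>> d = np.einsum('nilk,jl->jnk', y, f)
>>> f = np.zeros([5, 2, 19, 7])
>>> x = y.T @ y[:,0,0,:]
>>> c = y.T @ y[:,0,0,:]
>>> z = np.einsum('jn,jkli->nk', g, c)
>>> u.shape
(19, 5)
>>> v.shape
(29,)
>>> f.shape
(5, 2, 19, 7)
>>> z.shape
(5, 29)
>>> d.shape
(5, 31, 2)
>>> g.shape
(2, 5)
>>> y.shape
(31, 31, 29, 2)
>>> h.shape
(5, 2)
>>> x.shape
(2, 29, 31, 2)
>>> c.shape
(2, 29, 31, 2)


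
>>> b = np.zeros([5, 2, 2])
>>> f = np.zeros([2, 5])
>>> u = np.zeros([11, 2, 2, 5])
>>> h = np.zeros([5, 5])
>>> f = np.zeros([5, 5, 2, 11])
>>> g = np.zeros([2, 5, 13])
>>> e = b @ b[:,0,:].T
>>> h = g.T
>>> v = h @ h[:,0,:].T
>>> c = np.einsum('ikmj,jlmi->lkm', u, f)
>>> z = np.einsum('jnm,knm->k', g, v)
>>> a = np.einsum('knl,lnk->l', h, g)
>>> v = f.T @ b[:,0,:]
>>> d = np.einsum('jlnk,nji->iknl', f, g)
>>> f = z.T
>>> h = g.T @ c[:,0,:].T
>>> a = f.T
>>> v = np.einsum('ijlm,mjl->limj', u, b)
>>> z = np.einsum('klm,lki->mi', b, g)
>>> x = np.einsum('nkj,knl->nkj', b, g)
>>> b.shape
(5, 2, 2)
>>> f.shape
(13,)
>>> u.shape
(11, 2, 2, 5)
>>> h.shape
(13, 5, 5)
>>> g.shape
(2, 5, 13)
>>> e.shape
(5, 2, 5)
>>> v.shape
(2, 11, 5, 2)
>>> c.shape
(5, 2, 2)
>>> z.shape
(2, 13)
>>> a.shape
(13,)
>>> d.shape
(13, 11, 2, 5)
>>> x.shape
(5, 2, 2)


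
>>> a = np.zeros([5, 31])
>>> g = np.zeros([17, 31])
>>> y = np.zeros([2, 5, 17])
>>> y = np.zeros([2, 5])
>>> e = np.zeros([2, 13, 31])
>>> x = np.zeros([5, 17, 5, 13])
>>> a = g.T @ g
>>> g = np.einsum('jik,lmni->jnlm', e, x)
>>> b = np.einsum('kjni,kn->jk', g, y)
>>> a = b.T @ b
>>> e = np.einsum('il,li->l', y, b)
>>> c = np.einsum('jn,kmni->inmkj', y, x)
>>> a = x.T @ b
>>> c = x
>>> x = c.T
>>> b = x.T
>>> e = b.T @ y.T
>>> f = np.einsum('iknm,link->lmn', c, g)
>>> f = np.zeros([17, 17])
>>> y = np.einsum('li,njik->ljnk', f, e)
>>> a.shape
(13, 5, 17, 2)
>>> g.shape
(2, 5, 5, 17)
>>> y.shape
(17, 5, 13, 2)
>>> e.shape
(13, 5, 17, 2)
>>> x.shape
(13, 5, 17, 5)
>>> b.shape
(5, 17, 5, 13)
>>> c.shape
(5, 17, 5, 13)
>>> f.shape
(17, 17)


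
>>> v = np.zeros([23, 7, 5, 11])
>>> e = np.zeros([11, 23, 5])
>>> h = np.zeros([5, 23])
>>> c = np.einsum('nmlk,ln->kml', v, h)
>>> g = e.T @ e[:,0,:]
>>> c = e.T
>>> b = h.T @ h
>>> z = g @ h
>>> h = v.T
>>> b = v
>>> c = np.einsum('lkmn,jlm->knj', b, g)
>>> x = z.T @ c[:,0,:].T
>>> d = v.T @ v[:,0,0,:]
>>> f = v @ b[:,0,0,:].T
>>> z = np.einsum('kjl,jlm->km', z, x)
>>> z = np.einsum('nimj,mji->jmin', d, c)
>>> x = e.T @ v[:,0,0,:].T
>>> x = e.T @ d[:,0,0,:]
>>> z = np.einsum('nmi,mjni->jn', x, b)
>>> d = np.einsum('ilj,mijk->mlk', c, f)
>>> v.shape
(23, 7, 5, 11)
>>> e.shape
(11, 23, 5)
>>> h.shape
(11, 5, 7, 23)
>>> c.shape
(7, 11, 5)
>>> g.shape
(5, 23, 5)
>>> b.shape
(23, 7, 5, 11)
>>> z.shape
(7, 5)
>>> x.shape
(5, 23, 11)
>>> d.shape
(23, 11, 23)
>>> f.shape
(23, 7, 5, 23)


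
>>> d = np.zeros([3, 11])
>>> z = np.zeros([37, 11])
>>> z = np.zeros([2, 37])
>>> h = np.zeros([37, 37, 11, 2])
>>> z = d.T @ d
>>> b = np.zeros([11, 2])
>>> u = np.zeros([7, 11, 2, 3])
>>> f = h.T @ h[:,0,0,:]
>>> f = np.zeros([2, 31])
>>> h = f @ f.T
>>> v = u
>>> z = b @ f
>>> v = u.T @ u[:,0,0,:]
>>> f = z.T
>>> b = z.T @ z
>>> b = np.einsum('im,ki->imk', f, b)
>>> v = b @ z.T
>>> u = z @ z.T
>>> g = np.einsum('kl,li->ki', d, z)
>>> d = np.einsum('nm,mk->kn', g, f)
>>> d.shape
(11, 3)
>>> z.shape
(11, 31)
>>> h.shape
(2, 2)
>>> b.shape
(31, 11, 31)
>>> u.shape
(11, 11)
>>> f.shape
(31, 11)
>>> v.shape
(31, 11, 11)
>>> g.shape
(3, 31)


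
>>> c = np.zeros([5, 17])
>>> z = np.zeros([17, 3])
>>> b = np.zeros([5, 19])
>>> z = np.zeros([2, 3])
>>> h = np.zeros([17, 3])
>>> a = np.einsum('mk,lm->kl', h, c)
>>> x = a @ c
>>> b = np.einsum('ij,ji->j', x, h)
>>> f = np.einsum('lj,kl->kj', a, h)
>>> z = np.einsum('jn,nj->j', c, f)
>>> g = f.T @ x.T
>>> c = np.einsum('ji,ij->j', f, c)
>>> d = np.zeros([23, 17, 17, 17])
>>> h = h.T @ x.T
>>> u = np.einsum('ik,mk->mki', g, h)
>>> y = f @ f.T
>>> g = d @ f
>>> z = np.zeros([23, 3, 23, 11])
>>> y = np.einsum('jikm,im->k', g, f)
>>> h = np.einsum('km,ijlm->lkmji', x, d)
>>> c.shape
(17,)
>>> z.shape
(23, 3, 23, 11)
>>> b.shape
(17,)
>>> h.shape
(17, 3, 17, 17, 23)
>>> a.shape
(3, 5)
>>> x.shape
(3, 17)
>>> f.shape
(17, 5)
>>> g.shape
(23, 17, 17, 5)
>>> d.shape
(23, 17, 17, 17)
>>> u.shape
(3, 3, 5)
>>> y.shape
(17,)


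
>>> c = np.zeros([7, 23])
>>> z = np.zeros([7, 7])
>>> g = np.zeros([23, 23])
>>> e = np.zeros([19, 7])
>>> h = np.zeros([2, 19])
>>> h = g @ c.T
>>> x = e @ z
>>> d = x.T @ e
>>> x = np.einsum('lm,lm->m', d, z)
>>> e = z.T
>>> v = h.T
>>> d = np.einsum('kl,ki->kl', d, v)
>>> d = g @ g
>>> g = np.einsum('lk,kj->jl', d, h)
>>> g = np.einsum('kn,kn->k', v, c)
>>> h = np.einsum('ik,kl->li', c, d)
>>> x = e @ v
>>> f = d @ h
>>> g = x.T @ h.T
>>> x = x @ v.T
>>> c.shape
(7, 23)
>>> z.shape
(7, 7)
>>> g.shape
(23, 23)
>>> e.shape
(7, 7)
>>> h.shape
(23, 7)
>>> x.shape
(7, 7)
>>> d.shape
(23, 23)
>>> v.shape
(7, 23)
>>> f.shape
(23, 7)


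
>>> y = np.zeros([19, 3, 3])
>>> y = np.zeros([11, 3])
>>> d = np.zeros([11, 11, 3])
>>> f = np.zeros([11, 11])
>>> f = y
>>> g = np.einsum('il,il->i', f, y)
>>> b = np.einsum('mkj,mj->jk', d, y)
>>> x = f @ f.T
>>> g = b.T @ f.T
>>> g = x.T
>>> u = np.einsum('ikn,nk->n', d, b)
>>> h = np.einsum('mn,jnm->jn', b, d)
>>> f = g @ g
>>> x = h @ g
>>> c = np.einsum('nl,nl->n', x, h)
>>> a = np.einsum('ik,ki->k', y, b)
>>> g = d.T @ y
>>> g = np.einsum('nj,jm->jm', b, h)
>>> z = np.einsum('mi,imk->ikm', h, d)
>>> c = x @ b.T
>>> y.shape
(11, 3)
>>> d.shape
(11, 11, 3)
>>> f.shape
(11, 11)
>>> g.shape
(11, 11)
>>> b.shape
(3, 11)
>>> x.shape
(11, 11)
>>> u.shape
(3,)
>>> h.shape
(11, 11)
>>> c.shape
(11, 3)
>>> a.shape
(3,)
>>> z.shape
(11, 3, 11)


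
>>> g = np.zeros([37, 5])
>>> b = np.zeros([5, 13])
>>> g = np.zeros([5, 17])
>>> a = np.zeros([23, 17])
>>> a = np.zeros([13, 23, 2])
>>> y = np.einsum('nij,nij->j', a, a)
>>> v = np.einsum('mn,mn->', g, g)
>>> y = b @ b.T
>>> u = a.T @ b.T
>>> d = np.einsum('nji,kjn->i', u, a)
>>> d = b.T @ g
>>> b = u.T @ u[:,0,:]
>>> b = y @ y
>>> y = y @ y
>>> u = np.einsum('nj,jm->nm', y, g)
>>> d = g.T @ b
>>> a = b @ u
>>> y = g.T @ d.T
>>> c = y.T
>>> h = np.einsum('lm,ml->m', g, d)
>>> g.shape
(5, 17)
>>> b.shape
(5, 5)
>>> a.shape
(5, 17)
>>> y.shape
(17, 17)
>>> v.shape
()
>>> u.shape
(5, 17)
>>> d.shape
(17, 5)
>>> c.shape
(17, 17)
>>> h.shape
(17,)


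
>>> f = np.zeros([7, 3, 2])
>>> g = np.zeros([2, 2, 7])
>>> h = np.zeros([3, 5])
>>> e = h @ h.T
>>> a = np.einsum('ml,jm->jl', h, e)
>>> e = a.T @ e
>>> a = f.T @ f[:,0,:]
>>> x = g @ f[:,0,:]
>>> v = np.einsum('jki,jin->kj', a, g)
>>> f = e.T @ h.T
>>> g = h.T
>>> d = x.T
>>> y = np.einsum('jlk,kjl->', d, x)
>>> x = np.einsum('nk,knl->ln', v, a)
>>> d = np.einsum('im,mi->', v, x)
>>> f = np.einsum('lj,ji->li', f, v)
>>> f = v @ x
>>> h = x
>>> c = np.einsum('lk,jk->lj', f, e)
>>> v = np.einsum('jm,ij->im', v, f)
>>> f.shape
(3, 3)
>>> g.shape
(5, 3)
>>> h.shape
(2, 3)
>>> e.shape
(5, 3)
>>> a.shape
(2, 3, 2)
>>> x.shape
(2, 3)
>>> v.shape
(3, 2)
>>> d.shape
()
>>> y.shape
()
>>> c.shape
(3, 5)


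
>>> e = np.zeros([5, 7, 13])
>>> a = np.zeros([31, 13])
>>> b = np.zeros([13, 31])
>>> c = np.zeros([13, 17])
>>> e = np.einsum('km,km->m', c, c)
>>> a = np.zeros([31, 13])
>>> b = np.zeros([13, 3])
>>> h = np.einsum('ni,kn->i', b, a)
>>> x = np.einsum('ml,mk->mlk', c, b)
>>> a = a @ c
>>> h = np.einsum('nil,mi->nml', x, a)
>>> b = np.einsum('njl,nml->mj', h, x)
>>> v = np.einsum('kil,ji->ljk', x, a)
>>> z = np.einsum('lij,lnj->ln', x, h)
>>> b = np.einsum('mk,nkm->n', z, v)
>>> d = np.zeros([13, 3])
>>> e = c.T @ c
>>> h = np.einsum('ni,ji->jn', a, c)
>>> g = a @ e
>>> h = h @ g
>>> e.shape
(17, 17)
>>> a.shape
(31, 17)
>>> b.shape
(3,)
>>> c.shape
(13, 17)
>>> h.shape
(13, 17)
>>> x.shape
(13, 17, 3)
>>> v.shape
(3, 31, 13)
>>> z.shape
(13, 31)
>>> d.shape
(13, 3)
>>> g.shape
(31, 17)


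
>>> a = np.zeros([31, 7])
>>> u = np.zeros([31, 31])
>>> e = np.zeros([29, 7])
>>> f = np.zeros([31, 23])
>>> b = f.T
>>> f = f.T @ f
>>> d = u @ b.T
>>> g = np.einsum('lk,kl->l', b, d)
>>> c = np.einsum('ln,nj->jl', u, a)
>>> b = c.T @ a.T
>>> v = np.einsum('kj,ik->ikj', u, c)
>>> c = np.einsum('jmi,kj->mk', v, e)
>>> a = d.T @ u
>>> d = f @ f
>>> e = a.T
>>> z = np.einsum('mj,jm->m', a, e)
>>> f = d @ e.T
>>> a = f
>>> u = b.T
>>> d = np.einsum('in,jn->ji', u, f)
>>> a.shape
(23, 31)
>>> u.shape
(31, 31)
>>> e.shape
(31, 23)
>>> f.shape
(23, 31)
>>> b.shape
(31, 31)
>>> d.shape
(23, 31)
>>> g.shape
(23,)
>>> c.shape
(31, 29)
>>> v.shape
(7, 31, 31)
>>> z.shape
(23,)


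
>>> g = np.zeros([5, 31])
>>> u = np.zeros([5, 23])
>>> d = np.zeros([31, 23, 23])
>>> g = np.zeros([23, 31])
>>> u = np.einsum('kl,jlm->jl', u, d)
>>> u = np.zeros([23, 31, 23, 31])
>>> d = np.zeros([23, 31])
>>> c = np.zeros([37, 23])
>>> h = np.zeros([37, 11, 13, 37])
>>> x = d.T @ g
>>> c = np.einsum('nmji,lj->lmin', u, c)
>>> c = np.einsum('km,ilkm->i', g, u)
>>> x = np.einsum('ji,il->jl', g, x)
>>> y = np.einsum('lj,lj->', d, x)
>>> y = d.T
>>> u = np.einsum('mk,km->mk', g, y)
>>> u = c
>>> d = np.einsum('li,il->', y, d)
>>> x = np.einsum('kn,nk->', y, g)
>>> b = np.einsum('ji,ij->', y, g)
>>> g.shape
(23, 31)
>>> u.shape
(23,)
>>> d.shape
()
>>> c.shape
(23,)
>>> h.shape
(37, 11, 13, 37)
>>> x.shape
()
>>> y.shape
(31, 23)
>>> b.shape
()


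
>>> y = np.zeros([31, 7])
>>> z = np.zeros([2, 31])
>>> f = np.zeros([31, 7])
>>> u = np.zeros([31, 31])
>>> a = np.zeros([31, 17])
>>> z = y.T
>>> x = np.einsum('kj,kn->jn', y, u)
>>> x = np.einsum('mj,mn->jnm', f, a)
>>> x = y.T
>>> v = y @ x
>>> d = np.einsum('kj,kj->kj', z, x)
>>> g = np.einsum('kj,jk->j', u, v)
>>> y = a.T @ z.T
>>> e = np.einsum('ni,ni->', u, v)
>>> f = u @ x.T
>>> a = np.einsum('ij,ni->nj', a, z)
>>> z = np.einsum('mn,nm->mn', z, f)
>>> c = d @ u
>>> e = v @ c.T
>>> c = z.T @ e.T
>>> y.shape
(17, 7)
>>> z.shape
(7, 31)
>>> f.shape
(31, 7)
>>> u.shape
(31, 31)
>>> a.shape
(7, 17)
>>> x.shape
(7, 31)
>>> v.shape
(31, 31)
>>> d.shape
(7, 31)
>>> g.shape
(31,)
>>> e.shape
(31, 7)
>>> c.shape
(31, 31)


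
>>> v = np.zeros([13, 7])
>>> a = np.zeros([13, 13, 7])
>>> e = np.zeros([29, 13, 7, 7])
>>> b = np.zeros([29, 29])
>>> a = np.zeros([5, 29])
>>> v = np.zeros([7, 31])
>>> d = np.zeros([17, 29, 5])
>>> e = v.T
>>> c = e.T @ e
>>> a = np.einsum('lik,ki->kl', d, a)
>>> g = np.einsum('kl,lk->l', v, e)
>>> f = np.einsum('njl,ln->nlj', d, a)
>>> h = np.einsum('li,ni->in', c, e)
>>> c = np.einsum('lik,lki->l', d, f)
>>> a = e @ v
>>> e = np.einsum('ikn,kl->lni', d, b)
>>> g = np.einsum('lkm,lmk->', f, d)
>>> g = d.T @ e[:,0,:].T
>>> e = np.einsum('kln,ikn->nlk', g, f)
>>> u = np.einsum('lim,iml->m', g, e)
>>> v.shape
(7, 31)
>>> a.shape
(31, 31)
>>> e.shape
(29, 29, 5)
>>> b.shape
(29, 29)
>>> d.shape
(17, 29, 5)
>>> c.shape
(17,)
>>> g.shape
(5, 29, 29)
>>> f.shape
(17, 5, 29)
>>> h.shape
(7, 31)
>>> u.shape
(29,)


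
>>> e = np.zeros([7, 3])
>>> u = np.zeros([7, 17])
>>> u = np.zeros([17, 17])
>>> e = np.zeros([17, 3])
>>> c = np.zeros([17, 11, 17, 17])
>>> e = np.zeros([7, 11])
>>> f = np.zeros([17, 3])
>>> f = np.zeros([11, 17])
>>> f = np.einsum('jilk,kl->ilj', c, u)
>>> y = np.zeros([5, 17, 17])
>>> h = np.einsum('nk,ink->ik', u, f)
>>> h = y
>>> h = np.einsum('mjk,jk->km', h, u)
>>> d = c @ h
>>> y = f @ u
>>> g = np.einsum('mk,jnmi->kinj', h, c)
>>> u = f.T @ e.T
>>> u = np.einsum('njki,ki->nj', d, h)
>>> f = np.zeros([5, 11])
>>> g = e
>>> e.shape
(7, 11)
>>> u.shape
(17, 11)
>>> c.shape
(17, 11, 17, 17)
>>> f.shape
(5, 11)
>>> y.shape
(11, 17, 17)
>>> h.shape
(17, 5)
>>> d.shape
(17, 11, 17, 5)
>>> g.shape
(7, 11)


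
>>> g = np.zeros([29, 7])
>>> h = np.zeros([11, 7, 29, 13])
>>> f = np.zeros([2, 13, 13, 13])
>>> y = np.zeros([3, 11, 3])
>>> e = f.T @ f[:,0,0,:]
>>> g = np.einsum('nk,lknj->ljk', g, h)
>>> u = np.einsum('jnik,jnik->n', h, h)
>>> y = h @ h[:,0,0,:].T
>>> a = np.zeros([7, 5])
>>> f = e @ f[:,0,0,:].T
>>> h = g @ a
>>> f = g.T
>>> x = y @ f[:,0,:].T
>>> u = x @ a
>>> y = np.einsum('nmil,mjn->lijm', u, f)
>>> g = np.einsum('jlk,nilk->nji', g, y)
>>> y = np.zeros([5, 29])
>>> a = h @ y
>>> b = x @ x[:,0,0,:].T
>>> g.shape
(5, 11, 29)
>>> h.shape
(11, 13, 5)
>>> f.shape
(7, 13, 11)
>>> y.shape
(5, 29)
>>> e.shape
(13, 13, 13, 13)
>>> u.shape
(11, 7, 29, 5)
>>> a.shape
(11, 13, 29)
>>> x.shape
(11, 7, 29, 7)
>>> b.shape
(11, 7, 29, 11)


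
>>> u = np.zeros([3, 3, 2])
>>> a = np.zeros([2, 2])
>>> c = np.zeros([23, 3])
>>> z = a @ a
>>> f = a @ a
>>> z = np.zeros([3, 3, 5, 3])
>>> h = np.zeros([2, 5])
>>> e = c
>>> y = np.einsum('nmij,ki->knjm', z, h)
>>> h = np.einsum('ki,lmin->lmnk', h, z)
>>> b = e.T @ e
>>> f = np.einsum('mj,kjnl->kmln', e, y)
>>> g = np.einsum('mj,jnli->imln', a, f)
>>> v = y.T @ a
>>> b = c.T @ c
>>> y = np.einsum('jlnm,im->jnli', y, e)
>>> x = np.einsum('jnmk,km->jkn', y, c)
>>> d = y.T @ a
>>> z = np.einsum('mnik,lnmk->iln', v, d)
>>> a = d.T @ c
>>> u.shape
(3, 3, 2)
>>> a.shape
(2, 3, 3, 3)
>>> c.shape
(23, 3)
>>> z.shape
(3, 23, 3)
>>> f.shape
(2, 23, 3, 3)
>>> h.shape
(3, 3, 3, 2)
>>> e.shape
(23, 3)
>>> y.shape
(2, 3, 3, 23)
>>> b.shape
(3, 3)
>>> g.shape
(3, 2, 3, 23)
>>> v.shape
(3, 3, 3, 2)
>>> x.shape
(2, 23, 3)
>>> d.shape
(23, 3, 3, 2)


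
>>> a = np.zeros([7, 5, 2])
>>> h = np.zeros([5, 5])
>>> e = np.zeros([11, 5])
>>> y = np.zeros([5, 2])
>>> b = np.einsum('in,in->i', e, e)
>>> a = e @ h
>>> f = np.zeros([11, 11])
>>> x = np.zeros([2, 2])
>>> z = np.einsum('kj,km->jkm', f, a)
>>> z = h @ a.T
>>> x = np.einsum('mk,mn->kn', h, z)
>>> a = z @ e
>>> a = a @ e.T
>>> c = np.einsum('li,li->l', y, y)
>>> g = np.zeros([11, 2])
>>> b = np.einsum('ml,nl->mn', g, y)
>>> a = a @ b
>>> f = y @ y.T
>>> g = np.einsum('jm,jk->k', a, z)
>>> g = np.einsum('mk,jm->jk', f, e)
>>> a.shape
(5, 5)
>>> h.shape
(5, 5)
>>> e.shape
(11, 5)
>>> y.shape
(5, 2)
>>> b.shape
(11, 5)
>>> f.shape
(5, 5)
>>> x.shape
(5, 11)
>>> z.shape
(5, 11)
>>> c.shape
(5,)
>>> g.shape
(11, 5)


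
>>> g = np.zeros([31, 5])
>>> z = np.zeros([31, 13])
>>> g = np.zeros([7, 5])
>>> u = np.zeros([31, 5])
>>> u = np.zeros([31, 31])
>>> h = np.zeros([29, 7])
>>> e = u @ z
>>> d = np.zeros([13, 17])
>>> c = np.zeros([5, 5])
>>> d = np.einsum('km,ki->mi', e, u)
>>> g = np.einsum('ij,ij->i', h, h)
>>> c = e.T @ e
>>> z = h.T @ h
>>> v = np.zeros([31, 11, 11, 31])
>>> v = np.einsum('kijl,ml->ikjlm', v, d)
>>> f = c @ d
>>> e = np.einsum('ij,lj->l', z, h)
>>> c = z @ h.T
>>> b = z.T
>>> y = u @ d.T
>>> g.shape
(29,)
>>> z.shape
(7, 7)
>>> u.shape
(31, 31)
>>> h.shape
(29, 7)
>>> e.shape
(29,)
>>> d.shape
(13, 31)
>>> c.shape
(7, 29)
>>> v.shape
(11, 31, 11, 31, 13)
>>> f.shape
(13, 31)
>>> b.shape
(7, 7)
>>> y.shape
(31, 13)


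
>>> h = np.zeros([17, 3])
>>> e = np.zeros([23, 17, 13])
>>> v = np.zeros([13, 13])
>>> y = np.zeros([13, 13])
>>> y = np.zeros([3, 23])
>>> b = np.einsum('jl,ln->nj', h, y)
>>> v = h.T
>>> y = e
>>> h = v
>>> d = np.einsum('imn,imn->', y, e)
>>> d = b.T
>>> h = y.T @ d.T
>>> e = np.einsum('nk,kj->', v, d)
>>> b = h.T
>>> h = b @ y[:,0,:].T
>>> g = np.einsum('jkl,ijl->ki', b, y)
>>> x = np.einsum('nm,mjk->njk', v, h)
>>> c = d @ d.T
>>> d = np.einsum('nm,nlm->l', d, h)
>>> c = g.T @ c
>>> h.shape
(17, 17, 23)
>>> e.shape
()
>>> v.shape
(3, 17)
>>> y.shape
(23, 17, 13)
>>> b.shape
(17, 17, 13)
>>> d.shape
(17,)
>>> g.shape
(17, 23)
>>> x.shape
(3, 17, 23)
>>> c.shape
(23, 17)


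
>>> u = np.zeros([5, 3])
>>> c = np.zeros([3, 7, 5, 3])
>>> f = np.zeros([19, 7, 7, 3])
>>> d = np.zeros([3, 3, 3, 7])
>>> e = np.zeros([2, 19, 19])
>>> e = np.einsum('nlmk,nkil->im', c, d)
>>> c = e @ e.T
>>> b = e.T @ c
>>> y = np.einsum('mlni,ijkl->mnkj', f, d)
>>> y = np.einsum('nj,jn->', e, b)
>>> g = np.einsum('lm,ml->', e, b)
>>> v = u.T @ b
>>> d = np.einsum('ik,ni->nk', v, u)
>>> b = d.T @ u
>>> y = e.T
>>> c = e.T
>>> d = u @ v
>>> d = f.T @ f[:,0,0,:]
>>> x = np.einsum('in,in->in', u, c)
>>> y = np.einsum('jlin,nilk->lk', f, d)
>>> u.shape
(5, 3)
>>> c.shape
(5, 3)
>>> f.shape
(19, 7, 7, 3)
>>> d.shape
(3, 7, 7, 3)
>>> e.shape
(3, 5)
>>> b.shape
(3, 3)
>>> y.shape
(7, 3)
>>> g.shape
()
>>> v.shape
(3, 3)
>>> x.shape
(5, 3)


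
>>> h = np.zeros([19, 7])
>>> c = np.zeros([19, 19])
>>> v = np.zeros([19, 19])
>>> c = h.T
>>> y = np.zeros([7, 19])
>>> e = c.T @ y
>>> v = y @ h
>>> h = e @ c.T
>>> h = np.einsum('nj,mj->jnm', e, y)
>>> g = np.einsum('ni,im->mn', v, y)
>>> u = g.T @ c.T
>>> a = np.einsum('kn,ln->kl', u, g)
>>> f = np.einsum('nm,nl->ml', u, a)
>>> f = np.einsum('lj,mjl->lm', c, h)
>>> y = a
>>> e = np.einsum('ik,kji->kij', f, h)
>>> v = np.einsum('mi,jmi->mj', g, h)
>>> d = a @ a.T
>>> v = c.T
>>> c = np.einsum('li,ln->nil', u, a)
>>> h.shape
(19, 19, 7)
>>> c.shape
(19, 7, 7)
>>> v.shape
(19, 7)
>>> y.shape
(7, 19)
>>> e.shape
(19, 7, 19)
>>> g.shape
(19, 7)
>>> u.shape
(7, 7)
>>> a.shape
(7, 19)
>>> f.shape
(7, 19)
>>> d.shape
(7, 7)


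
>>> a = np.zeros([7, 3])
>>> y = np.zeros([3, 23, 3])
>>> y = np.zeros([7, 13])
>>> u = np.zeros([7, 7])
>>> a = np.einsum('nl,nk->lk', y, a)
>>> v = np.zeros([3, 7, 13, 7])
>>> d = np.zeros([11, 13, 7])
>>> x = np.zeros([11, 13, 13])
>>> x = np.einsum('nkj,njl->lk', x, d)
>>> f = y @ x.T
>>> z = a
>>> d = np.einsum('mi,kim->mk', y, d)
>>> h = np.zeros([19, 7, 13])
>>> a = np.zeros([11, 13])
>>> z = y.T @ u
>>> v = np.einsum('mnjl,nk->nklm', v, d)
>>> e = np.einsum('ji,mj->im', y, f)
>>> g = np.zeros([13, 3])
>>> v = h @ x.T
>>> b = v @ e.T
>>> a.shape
(11, 13)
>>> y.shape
(7, 13)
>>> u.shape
(7, 7)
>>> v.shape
(19, 7, 7)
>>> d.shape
(7, 11)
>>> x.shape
(7, 13)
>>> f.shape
(7, 7)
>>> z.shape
(13, 7)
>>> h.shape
(19, 7, 13)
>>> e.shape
(13, 7)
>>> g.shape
(13, 3)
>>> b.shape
(19, 7, 13)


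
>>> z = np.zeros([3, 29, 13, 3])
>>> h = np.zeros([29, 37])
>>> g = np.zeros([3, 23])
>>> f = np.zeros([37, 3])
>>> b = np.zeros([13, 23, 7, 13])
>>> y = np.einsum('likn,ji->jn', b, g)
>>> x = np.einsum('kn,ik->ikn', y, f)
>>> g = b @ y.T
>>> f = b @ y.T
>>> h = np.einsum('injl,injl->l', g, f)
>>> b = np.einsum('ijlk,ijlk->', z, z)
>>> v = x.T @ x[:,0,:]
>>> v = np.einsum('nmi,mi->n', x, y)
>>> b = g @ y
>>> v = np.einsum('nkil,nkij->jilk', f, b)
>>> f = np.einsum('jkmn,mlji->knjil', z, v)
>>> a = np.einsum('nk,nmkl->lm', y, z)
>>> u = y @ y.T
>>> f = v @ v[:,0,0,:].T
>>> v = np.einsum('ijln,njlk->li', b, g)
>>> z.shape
(3, 29, 13, 3)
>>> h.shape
(3,)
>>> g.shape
(13, 23, 7, 3)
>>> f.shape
(13, 7, 3, 13)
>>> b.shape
(13, 23, 7, 13)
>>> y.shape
(3, 13)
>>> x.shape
(37, 3, 13)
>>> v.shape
(7, 13)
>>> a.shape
(3, 29)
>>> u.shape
(3, 3)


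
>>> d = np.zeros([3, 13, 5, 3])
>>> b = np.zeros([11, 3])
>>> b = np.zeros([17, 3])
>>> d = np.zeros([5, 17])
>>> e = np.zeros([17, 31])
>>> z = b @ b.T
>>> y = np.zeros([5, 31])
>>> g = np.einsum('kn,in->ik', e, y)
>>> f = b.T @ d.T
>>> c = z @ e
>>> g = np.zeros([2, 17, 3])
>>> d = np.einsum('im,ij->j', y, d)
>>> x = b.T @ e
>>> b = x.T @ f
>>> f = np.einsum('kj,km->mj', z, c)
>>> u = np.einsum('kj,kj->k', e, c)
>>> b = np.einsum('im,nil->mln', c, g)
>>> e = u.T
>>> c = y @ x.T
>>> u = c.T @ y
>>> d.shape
(17,)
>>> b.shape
(31, 3, 2)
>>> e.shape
(17,)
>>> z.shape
(17, 17)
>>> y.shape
(5, 31)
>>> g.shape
(2, 17, 3)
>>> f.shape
(31, 17)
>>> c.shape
(5, 3)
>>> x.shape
(3, 31)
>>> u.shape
(3, 31)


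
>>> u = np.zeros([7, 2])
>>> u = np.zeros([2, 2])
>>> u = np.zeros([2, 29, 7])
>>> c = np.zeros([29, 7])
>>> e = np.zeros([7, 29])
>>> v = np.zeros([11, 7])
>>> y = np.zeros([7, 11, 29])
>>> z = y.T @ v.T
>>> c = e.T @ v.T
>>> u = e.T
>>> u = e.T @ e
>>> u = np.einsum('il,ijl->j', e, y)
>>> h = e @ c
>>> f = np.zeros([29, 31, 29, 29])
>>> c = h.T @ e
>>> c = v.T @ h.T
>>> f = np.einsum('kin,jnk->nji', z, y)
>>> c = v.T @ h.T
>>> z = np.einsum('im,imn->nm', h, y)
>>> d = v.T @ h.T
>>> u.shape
(11,)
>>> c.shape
(7, 7)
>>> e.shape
(7, 29)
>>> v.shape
(11, 7)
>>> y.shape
(7, 11, 29)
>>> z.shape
(29, 11)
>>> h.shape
(7, 11)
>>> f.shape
(11, 7, 11)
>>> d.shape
(7, 7)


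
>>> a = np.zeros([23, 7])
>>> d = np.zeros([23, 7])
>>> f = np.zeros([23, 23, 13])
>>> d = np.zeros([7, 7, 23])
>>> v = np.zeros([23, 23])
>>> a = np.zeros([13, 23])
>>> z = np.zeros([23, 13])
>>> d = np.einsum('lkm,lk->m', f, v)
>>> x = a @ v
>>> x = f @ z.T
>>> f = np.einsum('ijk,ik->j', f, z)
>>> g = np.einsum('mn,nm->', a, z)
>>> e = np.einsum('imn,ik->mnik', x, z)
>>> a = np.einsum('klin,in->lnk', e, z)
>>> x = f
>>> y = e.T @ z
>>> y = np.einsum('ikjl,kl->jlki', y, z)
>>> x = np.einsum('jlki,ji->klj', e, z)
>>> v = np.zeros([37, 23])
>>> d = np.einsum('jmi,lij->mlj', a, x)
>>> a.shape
(23, 13, 23)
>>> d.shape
(13, 23, 23)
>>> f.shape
(23,)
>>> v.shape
(37, 23)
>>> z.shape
(23, 13)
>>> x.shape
(23, 23, 23)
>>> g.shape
()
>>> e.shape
(23, 23, 23, 13)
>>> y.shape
(23, 13, 23, 13)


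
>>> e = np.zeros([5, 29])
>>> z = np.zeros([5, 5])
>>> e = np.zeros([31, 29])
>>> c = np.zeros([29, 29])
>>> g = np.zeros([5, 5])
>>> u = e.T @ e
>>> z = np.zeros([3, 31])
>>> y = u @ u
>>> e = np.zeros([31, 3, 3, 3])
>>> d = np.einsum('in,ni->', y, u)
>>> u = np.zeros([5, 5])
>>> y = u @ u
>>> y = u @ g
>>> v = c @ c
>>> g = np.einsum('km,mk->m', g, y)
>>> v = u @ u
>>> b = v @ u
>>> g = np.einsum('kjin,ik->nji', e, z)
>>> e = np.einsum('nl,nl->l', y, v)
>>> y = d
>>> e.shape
(5,)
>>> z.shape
(3, 31)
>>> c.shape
(29, 29)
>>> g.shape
(3, 3, 3)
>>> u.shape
(5, 5)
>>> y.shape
()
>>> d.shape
()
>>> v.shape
(5, 5)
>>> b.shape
(5, 5)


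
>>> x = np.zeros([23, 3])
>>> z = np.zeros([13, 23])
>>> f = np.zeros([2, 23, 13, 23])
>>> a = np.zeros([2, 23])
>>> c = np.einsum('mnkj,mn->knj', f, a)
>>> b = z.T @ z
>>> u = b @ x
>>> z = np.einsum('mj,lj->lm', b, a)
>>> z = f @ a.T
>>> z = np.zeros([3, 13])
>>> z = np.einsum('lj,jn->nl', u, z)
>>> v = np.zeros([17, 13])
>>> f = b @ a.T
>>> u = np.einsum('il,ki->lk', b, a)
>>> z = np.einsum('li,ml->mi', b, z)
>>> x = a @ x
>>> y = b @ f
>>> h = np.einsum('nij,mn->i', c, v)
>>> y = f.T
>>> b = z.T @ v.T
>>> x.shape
(2, 3)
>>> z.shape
(13, 23)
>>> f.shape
(23, 2)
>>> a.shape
(2, 23)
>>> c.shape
(13, 23, 23)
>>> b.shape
(23, 17)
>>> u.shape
(23, 2)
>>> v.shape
(17, 13)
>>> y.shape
(2, 23)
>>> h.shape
(23,)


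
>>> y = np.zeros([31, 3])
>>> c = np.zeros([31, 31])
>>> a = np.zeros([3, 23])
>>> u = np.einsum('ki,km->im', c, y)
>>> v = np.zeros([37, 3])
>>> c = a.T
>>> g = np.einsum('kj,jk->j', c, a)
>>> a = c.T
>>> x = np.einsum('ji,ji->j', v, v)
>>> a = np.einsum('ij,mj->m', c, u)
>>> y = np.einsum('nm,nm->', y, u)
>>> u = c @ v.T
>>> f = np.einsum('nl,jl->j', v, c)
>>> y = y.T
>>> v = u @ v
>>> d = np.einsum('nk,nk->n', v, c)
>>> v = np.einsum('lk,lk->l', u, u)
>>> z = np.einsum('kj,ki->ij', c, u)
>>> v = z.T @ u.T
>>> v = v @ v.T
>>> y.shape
()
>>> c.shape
(23, 3)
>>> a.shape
(31,)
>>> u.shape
(23, 37)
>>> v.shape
(3, 3)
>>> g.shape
(3,)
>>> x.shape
(37,)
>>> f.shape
(23,)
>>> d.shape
(23,)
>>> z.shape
(37, 3)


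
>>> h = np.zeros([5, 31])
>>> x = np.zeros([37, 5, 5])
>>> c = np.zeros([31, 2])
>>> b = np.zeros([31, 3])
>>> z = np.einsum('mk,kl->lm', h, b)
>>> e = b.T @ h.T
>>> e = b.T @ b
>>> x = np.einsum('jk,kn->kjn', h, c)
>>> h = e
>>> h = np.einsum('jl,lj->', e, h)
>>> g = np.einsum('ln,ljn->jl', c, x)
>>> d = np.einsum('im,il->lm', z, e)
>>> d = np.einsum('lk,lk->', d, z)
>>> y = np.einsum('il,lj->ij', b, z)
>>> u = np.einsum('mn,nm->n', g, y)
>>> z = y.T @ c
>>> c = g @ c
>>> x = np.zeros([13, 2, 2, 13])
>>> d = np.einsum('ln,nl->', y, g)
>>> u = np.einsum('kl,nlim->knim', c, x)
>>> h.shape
()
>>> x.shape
(13, 2, 2, 13)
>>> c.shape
(5, 2)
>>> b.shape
(31, 3)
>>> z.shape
(5, 2)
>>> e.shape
(3, 3)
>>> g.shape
(5, 31)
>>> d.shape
()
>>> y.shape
(31, 5)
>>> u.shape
(5, 13, 2, 13)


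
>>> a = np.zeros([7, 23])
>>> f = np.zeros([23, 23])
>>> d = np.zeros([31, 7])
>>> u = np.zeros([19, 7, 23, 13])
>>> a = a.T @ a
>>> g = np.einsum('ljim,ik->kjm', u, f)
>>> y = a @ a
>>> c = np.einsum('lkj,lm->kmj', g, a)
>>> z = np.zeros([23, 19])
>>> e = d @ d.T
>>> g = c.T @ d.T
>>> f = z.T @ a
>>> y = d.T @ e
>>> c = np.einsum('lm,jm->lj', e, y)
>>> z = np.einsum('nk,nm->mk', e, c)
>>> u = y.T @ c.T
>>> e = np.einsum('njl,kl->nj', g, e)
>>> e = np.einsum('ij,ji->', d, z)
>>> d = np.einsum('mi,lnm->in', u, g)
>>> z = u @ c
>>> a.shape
(23, 23)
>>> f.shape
(19, 23)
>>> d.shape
(31, 23)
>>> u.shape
(31, 31)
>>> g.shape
(13, 23, 31)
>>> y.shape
(7, 31)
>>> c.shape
(31, 7)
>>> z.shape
(31, 7)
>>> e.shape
()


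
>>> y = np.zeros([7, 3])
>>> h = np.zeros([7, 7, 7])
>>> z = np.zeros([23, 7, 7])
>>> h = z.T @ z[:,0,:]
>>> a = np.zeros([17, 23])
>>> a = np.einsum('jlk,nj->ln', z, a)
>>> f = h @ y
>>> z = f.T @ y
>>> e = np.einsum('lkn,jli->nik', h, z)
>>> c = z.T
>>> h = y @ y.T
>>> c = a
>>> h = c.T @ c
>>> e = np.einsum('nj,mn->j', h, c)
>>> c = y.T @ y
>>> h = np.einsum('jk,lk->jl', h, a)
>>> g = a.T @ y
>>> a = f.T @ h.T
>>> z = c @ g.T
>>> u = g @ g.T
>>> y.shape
(7, 3)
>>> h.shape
(17, 7)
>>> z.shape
(3, 17)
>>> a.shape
(3, 7, 17)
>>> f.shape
(7, 7, 3)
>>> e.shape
(17,)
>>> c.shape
(3, 3)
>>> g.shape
(17, 3)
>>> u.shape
(17, 17)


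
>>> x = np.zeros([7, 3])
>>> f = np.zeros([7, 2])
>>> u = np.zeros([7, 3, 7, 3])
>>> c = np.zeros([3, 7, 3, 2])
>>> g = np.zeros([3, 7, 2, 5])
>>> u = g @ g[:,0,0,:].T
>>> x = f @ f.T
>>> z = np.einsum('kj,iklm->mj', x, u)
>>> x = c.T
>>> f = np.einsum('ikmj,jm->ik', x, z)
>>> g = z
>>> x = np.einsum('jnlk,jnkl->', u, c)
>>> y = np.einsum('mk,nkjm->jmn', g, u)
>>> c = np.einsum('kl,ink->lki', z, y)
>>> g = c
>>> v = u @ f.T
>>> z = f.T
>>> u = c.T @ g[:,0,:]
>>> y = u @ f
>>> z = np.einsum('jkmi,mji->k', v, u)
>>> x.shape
()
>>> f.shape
(2, 3)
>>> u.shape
(2, 3, 2)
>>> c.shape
(7, 3, 2)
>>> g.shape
(7, 3, 2)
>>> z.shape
(7,)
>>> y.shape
(2, 3, 3)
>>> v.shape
(3, 7, 2, 2)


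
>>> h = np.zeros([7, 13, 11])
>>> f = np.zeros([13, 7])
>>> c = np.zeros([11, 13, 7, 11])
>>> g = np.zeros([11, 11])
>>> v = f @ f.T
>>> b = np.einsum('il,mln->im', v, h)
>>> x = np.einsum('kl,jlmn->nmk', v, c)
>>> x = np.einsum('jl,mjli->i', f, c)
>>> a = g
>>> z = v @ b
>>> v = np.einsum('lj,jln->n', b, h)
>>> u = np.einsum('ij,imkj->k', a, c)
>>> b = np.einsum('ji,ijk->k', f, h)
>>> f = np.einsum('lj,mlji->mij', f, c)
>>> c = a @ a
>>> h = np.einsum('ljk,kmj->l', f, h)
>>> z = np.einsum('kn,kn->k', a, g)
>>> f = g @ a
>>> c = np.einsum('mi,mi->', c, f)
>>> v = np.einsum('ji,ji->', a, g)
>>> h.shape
(11,)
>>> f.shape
(11, 11)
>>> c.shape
()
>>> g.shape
(11, 11)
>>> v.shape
()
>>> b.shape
(11,)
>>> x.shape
(11,)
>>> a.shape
(11, 11)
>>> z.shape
(11,)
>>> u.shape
(7,)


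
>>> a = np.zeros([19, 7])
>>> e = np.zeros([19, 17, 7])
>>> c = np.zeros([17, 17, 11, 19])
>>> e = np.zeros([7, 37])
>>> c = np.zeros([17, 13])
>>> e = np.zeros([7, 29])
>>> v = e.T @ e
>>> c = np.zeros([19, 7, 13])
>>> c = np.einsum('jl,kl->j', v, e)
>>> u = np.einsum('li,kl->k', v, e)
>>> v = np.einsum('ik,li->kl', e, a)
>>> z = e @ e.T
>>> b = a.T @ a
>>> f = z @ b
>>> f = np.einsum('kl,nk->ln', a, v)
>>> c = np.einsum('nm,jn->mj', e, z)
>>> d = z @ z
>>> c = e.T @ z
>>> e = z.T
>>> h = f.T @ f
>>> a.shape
(19, 7)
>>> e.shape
(7, 7)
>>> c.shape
(29, 7)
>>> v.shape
(29, 19)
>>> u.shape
(7,)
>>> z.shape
(7, 7)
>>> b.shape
(7, 7)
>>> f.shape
(7, 29)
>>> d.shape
(7, 7)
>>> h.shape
(29, 29)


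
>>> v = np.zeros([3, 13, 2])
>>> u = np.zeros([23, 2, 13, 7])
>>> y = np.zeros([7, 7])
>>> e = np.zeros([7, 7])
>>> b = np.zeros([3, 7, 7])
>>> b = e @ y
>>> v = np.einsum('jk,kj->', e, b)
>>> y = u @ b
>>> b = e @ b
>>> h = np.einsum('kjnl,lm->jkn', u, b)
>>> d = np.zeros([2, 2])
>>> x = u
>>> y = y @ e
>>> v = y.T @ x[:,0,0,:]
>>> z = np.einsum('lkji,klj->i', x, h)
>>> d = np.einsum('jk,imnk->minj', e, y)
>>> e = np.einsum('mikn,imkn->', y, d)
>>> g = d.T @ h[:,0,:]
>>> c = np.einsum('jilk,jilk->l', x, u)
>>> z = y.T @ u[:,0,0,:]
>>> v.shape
(7, 13, 2, 7)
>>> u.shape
(23, 2, 13, 7)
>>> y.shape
(23, 2, 13, 7)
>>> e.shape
()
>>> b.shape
(7, 7)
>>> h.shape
(2, 23, 13)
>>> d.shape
(2, 23, 13, 7)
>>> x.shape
(23, 2, 13, 7)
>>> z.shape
(7, 13, 2, 7)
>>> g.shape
(7, 13, 23, 13)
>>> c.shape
(13,)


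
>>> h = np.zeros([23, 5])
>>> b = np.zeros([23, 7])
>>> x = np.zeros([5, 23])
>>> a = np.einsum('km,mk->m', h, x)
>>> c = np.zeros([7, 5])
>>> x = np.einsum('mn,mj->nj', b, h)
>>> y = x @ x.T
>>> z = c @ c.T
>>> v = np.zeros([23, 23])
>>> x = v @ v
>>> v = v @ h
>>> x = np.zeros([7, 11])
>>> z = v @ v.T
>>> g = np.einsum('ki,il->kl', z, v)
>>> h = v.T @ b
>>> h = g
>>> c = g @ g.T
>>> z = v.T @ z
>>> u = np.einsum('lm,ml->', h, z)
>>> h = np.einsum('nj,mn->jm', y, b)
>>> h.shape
(7, 23)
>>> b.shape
(23, 7)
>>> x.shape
(7, 11)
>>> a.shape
(5,)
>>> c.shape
(23, 23)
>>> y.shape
(7, 7)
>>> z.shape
(5, 23)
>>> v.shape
(23, 5)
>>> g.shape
(23, 5)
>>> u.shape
()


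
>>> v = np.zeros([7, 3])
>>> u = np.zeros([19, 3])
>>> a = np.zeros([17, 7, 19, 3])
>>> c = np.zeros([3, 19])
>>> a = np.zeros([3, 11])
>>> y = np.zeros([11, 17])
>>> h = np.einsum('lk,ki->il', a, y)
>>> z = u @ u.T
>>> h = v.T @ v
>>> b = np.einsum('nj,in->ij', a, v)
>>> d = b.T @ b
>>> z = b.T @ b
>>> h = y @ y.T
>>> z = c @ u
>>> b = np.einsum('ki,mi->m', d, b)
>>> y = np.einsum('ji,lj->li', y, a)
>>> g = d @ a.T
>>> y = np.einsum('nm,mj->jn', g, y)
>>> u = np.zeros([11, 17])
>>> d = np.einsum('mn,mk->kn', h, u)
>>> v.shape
(7, 3)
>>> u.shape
(11, 17)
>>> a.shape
(3, 11)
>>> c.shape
(3, 19)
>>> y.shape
(17, 11)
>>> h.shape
(11, 11)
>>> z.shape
(3, 3)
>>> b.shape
(7,)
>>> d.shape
(17, 11)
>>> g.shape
(11, 3)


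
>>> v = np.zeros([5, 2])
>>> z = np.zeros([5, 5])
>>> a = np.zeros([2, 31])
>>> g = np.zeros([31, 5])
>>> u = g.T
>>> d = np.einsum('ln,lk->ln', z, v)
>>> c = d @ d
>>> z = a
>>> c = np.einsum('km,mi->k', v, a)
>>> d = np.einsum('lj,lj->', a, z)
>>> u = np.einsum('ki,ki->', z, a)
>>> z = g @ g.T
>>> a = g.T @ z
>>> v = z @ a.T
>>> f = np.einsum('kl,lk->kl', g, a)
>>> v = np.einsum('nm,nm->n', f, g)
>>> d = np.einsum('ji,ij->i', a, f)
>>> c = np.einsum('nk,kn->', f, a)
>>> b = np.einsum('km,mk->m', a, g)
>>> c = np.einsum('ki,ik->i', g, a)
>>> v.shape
(31,)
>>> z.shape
(31, 31)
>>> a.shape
(5, 31)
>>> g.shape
(31, 5)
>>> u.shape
()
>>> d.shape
(31,)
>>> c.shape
(5,)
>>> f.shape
(31, 5)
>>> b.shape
(31,)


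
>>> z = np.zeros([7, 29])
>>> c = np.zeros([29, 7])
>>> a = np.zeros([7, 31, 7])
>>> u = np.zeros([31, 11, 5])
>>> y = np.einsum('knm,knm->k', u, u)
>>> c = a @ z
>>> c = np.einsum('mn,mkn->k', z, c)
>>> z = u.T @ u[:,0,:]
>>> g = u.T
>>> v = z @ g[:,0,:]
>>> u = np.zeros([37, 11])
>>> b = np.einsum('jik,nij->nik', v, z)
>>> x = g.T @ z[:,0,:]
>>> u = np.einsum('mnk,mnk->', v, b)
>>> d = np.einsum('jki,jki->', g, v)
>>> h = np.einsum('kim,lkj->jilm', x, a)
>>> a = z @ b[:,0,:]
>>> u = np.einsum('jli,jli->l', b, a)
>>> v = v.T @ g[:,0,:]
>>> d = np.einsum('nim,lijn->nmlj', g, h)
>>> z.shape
(5, 11, 5)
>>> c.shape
(31,)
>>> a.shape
(5, 11, 31)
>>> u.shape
(11,)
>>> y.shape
(31,)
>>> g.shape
(5, 11, 31)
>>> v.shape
(31, 11, 31)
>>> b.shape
(5, 11, 31)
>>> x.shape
(31, 11, 5)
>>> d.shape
(5, 31, 7, 7)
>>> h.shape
(7, 11, 7, 5)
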